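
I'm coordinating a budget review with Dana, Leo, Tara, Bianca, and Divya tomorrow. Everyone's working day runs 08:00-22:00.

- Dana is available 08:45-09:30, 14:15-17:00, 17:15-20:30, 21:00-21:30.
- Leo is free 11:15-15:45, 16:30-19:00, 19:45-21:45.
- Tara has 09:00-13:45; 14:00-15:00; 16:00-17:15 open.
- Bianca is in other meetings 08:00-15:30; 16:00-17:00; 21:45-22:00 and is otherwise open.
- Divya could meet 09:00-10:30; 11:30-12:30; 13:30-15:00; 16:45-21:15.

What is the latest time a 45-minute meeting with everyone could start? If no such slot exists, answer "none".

none

Dana free: 08:45-09:30, 14:15-17:00, 17:15-20:30, 21:00-21:30.
Leo free: 11:15-15:45, 16:30-19:00, 19:45-21:45.
Tara free: 09:00-13:45, 14:00-15:00, 16:00-17:15.
Bianca free: 15:30-16:00, 17:00-21:45 (invert busy blocks within the working day).
Divya free: 09:00-10:30, 11:30-12:30, 13:30-15:00, 16:45-21:15.
Dana ∩ Leo: 14:15-15:45, 16:30-17:00, 17:15-19:00, 19:45-20:30, 21:00-21:30.
Dana ∩ Leo ∩ Tara: 14:15-15:00, 16:30-17:00.
Dana ∩ Leo ∩ Tara ∩ Bianca: ∅.
Dana ∩ Leo ∩ Tara ∩ Bianca ∩ Divya: ∅.
There is no time when everyone is free.
No common window is at least 45 minutes long.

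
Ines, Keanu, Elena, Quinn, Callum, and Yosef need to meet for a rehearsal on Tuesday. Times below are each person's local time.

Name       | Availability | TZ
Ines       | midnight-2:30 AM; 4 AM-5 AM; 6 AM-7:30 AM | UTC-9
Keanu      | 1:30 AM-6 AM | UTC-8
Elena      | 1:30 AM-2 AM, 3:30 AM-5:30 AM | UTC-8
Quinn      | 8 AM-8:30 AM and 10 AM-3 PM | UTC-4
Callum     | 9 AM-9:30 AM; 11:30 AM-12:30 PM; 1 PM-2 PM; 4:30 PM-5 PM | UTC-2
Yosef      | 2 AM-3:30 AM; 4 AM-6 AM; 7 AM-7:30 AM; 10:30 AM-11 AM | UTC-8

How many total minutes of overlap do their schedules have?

Ines in UTC: 09:00-11:30, 13:00-14:00, 15:00-16:30 (add 9h to convert from UTC-9).
Keanu in UTC: 09:30-14:00 (add 8h to convert from UTC-8).
Elena in UTC: 09:30-10:00, 11:30-13:30 (add 8h to convert from UTC-8).
Quinn in UTC: 12:00-12:30, 14:00-19:00 (add 4h to convert from UTC-4).
Callum in UTC: 11:00-11:30, 13:30-14:30, 15:00-16:00, 18:30-19:00 (add 2h to convert from UTC-2).
Yosef in UTC: 10:00-11:30, 12:00-14:00, 15:00-15:30, 18:30-19:00 (add 8h to convert from UTC-8).
Ines ∩ Keanu: 09:30-11:30, 13:00-14:00.
Ines ∩ Keanu ∩ Elena: 09:30-10:00, 13:00-13:30.
Ines ∩ Keanu ∩ Elena ∩ Quinn: ∅.
Ines ∩ Keanu ∩ Elena ∩ Quinn ∩ Callum: ∅.
Ines ∩ Keanu ∩ Elena ∩ Quinn ∩ Callum ∩ Yosef: ∅.
There is no time when everyone is free.
There is no common window, so the total is 0 minutes.

0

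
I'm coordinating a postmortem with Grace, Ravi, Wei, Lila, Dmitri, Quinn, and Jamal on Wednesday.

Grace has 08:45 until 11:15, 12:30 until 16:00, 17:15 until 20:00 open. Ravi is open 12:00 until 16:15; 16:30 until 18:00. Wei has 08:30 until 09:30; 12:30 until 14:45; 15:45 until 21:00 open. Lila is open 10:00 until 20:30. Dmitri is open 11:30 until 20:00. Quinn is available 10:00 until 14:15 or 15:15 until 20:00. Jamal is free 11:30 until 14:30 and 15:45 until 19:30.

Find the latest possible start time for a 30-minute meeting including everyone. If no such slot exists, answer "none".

17:30

Grace ∩ Ravi: 12:30-16:00, 17:15-18:00.
Grace ∩ Ravi ∩ Wei: 12:30-14:45, 15:45-16:00, 17:15-18:00.
Grace ∩ Ravi ∩ Wei ∩ Lila: 12:30-14:45, 15:45-16:00, 17:15-18:00.
Grace ∩ Ravi ∩ Wei ∩ Lila ∩ Dmitri: 12:30-14:45, 15:45-16:00, 17:15-18:00.
Grace ∩ Ravi ∩ Wei ∩ Lila ∩ Dmitri ∩ Quinn: 12:30-14:15, 15:45-16:00, 17:15-18:00.
Grace ∩ Ravi ∩ Wei ∩ Lila ∩ Dmitri ∩ Quinn ∩ Jamal: 12:30-14:15, 15:45-16:00, 17:15-18:00.
The last common window of at least 30 minutes is 17:15-18:00; a 30-minute meeting can start as late as 17:30 and still end by 18:00.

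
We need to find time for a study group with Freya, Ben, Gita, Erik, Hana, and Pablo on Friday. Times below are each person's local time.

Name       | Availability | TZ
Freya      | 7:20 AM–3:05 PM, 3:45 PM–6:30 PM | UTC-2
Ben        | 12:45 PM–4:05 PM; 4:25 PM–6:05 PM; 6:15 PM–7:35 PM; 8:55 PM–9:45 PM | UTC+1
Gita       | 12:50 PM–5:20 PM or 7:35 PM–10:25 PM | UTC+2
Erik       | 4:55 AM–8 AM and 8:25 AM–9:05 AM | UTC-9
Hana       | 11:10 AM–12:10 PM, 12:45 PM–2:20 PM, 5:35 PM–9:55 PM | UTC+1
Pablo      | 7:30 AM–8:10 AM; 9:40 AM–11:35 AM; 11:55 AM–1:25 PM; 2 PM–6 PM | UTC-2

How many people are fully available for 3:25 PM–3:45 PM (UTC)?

Freya in UTC: 09:20-17:05, 17:45-20:30 (add 2h to convert from UTC-2).
Ben in UTC: 11:45-15:05, 15:25-17:05, 17:15-18:35, 19:55-20:45 (subtract 1h to convert from UTC+1).
Gita in UTC: 10:50-15:20, 17:35-20:25 (subtract 2h to convert from UTC+2).
Erik in UTC: 13:55-17:00, 17:25-18:05 (add 9h to convert from UTC-9).
Hana in UTC: 10:10-11:10, 11:45-13:20, 16:35-20:55 (subtract 1h to convert from UTC+1).
Pablo in UTC: 09:30-10:10, 11:40-13:35, 13:55-15:25, 16:00-20:00 (add 2h to convert from UTC-2).
Freya, Ben, and Erik can make the full 15:25-15:45 slot — that's 3.

3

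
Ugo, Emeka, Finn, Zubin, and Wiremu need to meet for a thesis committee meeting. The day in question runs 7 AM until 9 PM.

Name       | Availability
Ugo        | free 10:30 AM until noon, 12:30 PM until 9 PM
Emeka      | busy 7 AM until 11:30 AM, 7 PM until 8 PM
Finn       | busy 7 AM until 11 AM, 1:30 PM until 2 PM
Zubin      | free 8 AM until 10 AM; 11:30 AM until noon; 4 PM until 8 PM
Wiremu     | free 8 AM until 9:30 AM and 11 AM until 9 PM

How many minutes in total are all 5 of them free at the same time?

210

Ugo free: 10:30-12:00, 12:30-21:00.
Emeka free: 11:30-19:00, 20:00-21:00 (invert busy blocks within the working day).
Finn free: 11:00-13:30, 14:00-21:00 (invert busy blocks within the working day).
Zubin free: 08:00-10:00, 11:30-12:00, 16:00-20:00.
Wiremu free: 08:00-09:30, 11:00-21:00.
Ugo ∩ Emeka: 11:30-12:00, 12:30-19:00, 20:00-21:00.
Ugo ∩ Emeka ∩ Finn: 11:30-12:00, 12:30-13:30, 14:00-19:00, 20:00-21:00.
Ugo ∩ Emeka ∩ Finn ∩ Zubin: 11:30-12:00, 16:00-19:00.
Ugo ∩ Emeka ∩ Finn ∩ Zubin ∩ Wiremu: 11:30-12:00, 16:00-19:00.
So the common availability across everyone is 11:30-12:00, 16:00-19:00.
Summing the common windows: 30 + 180 = 210 minutes.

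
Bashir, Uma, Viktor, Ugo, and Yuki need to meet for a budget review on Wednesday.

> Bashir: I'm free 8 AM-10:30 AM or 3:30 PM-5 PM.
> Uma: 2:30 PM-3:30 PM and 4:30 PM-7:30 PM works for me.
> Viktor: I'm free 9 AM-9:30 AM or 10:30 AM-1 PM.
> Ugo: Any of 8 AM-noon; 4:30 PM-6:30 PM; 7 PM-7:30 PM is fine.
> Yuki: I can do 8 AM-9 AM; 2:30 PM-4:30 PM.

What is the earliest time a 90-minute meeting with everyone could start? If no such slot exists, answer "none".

Bashir ∩ Uma: 16:30-17:00.
Bashir ∩ Uma ∩ Viktor: ∅.
Bashir ∩ Uma ∩ Viktor ∩ Ugo: ∅.
Bashir ∩ Uma ∩ Viktor ∩ Ugo ∩ Yuki: ∅.
There is no time when everyone is free.
No common window is at least 90 minutes long.

none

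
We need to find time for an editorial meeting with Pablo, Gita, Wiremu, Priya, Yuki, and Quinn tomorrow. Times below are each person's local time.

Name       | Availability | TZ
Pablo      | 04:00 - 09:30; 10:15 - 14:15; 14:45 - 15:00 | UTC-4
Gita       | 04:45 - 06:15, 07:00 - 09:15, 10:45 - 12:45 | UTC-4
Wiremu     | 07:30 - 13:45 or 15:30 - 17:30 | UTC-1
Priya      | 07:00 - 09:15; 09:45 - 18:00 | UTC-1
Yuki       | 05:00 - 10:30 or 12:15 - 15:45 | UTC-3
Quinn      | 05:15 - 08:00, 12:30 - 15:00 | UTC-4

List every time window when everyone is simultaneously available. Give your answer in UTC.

Pablo in UTC: 08:00-13:30, 14:15-18:15, 18:45-19:00 (add 4h to convert from UTC-4).
Gita in UTC: 08:45-10:15, 11:00-13:15, 14:45-16:45 (add 4h to convert from UTC-4).
Wiremu in UTC: 08:30-14:45, 16:30-18:30 (add 1h to convert from UTC-1).
Priya in UTC: 08:00-10:15, 10:45-19:00 (add 1h to convert from UTC-1).
Yuki in UTC: 08:00-13:30, 15:15-18:45 (add 3h to convert from UTC-3).
Quinn in UTC: 09:15-12:00, 16:30-19:00 (add 4h to convert from UTC-4).
Pablo ∩ Gita: 08:45-10:15, 11:00-13:15, 14:45-16:45.
Pablo ∩ Gita ∩ Wiremu: 08:45-10:15, 11:00-13:15, 16:30-16:45.
Pablo ∩ Gita ∩ Wiremu ∩ Priya: 08:45-10:15, 11:00-13:15, 16:30-16:45.
Pablo ∩ Gita ∩ Wiremu ∩ Priya ∩ Yuki: 08:45-10:15, 11:00-13:15, 16:30-16:45.
Pablo ∩ Gita ∩ Wiremu ∩ Priya ∩ Yuki ∩ Quinn: 09:15-10:15, 11:00-12:00, 16:30-16:45.

09:15-10:15, 11:00-12:00, 16:30-16:45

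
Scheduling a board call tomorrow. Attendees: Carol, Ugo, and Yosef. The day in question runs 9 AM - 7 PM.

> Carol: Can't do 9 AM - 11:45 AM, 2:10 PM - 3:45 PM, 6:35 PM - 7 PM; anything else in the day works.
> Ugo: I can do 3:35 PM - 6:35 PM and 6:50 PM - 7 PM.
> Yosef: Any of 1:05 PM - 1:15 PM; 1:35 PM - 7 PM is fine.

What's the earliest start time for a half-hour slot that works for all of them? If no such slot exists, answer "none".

Carol free: 11:45-14:10, 15:45-18:35 (invert busy blocks within the working day).
Ugo free: 15:35-18:35, 18:50-19:00.
Yosef free: 13:05-13:15, 13:35-19:00.
Carol ∩ Ugo: 15:45-18:35.
Carol ∩ Ugo ∩ Yosef: 15:45-18:35.
The first common window of at least 30 minutes is 15:45-18:35, so the earliest start is 15:45.

15:45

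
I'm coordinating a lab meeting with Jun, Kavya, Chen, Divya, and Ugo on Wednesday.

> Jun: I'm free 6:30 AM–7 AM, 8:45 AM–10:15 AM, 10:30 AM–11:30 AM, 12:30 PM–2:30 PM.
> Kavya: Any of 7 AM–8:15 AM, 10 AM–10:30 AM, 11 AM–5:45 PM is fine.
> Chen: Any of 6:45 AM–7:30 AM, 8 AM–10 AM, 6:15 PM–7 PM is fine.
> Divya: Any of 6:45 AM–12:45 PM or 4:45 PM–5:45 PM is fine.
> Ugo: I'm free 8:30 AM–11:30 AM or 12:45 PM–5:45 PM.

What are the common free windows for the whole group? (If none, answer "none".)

none

Jun ∩ Kavya: 10:00-10:15, 11:00-11:30, 12:30-14:30.
Jun ∩ Kavya ∩ Chen: ∅.
Jun ∩ Kavya ∩ Chen ∩ Divya: ∅.
Jun ∩ Kavya ∩ Chen ∩ Divya ∩ Ugo: ∅.
There is no time when everyone is free.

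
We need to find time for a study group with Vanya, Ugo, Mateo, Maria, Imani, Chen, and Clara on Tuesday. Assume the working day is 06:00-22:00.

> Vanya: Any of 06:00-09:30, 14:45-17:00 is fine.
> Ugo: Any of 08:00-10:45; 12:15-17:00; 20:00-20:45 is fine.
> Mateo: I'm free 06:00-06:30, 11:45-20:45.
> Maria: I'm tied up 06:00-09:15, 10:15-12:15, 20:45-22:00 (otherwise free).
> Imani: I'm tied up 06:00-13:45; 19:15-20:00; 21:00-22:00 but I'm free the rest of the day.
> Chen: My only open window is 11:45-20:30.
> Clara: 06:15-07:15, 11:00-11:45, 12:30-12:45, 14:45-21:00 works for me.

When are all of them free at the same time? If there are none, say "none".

14:45-17:00

Vanya free: 06:00-09:30, 14:45-17:00.
Ugo free: 08:00-10:45, 12:15-17:00, 20:00-20:45.
Mateo free: 06:00-06:30, 11:45-20:45.
Maria free: 09:15-10:15, 12:15-20:45 (invert busy blocks within the working day).
Imani free: 13:45-19:15, 20:00-21:00 (invert busy blocks within the working day).
Chen free: 11:45-20:30.
Clara free: 06:15-07:15, 11:00-11:45, 12:30-12:45, 14:45-21:00.
Vanya ∩ Ugo: 08:00-09:30, 14:45-17:00.
Vanya ∩ Ugo ∩ Mateo: 14:45-17:00.
Vanya ∩ Ugo ∩ Mateo ∩ Maria: 14:45-17:00.
Vanya ∩ Ugo ∩ Mateo ∩ Maria ∩ Imani: 14:45-17:00.
Vanya ∩ Ugo ∩ Mateo ∩ Maria ∩ Imani ∩ Chen: 14:45-17:00.
Vanya ∩ Ugo ∩ Mateo ∩ Maria ∩ Imani ∩ Chen ∩ Clara: 14:45-17:00.
Those are the intersection windows.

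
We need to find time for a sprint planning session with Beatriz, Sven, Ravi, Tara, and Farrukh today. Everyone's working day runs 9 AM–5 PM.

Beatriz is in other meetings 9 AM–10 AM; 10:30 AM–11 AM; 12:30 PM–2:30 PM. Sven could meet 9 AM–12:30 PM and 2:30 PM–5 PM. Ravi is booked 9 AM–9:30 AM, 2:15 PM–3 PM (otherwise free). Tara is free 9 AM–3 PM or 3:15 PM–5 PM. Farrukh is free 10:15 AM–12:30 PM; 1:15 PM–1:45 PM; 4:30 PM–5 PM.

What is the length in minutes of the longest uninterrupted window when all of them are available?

90

Beatriz free: 10:00-10:30, 11:00-12:30, 14:30-17:00 (invert busy blocks within the working day).
Sven free: 09:00-12:30, 14:30-17:00.
Ravi free: 09:30-14:15, 15:00-17:00 (invert busy blocks within the working day).
Tara free: 09:00-15:00, 15:15-17:00.
Farrukh free: 10:15-12:30, 13:15-13:45, 16:30-17:00.
Beatriz ∩ Sven: 10:00-10:30, 11:00-12:30, 14:30-17:00.
Beatriz ∩ Sven ∩ Ravi: 10:00-10:30, 11:00-12:30, 15:00-17:00.
Beatriz ∩ Sven ∩ Ravi ∩ Tara: 10:00-10:30, 11:00-12:30, 15:15-17:00.
Beatriz ∩ Sven ∩ Ravi ∩ Tara ∩ Farrukh: 10:15-10:30, 11:00-12:30, 16:30-17:00.
The longest is 11:00-12:30 at 90 minutes.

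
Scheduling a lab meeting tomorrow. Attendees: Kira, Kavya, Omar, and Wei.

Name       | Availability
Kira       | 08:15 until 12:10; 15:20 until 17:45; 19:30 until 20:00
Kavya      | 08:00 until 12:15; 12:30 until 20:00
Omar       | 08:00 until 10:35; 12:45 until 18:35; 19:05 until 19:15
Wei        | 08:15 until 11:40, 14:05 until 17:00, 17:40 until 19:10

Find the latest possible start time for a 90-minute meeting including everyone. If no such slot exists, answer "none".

Kira ∩ Kavya: 08:15-12:10, 15:20-17:45, 19:30-20:00.
Kira ∩ Kavya ∩ Omar: 08:15-10:35, 15:20-17:45.
Kira ∩ Kavya ∩ Omar ∩ Wei: 08:15-10:35, 15:20-17:00, 17:40-17:45.
The last common window of at least 90 minutes is 15:20-17:00; a 90-minute meeting can start as late as 15:30 and still end by 17:00.

15:30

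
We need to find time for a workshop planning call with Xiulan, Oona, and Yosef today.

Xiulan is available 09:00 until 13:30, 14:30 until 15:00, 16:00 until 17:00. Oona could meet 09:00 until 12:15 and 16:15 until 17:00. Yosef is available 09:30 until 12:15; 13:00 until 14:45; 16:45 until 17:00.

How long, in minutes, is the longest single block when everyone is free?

Xiulan ∩ Oona: 09:00-12:15, 16:15-17:00.
Xiulan ∩ Oona ∩ Yosef: 09:30-12:15, 16:45-17:00.
So the common availability across everyone is 09:30-12:15, 16:45-17:00.
The longest is 09:30-12:15 at 165 minutes.

165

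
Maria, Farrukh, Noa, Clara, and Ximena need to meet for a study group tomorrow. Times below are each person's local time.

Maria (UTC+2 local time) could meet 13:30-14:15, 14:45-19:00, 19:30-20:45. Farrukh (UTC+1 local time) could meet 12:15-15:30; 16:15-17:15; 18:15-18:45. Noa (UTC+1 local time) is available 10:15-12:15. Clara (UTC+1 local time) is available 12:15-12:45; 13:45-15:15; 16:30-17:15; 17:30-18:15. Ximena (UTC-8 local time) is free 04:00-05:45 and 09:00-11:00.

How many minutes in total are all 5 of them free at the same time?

0

Maria in UTC: 11:30-12:15, 12:45-17:00, 17:30-18:45 (subtract 2h to convert from UTC+2).
Farrukh in UTC: 11:15-14:30, 15:15-16:15, 17:15-17:45 (subtract 1h to convert from UTC+1).
Noa in UTC: 09:15-11:15 (subtract 1h to convert from UTC+1).
Clara in UTC: 11:15-11:45, 12:45-14:15, 15:30-16:15, 16:30-17:15 (subtract 1h to convert from UTC+1).
Ximena in UTC: 12:00-13:45, 17:00-19:00 (add 8h to convert from UTC-8).
Maria ∩ Farrukh: 11:30-12:15, 12:45-14:30, 15:15-16:15, 17:30-17:45.
Maria ∩ Farrukh ∩ Noa: ∅.
Maria ∩ Farrukh ∩ Noa ∩ Clara: ∅.
Maria ∩ Farrukh ∩ Noa ∩ Clara ∩ Ximena: ∅.
There is no time when everyone is free.
There is no common window, so the total is 0 minutes.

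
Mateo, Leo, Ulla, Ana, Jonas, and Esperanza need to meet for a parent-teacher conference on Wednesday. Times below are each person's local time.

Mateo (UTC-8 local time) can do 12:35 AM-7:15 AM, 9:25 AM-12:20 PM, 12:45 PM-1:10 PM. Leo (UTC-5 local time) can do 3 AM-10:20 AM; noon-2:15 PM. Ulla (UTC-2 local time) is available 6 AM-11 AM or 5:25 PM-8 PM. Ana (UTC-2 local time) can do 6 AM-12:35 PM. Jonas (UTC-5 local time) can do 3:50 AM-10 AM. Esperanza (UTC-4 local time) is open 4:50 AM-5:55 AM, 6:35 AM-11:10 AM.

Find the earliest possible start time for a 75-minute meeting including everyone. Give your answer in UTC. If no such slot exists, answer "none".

Mateo in UTC: 08:35-15:15, 17:25-20:20, 20:45-21:10 (add 8h to convert from UTC-8).
Leo in UTC: 08:00-15:20, 17:00-19:15 (add 5h to convert from UTC-5).
Ulla in UTC: 08:00-13:00, 19:25-22:00 (add 2h to convert from UTC-2).
Ana in UTC: 08:00-14:35 (add 2h to convert from UTC-2).
Jonas in UTC: 08:50-15:00 (add 5h to convert from UTC-5).
Esperanza in UTC: 08:50-09:55, 10:35-15:10 (add 4h to convert from UTC-4).
Mateo ∩ Leo: 08:35-15:15, 17:25-19:15.
Mateo ∩ Leo ∩ Ulla: 08:35-13:00.
Mateo ∩ Leo ∩ Ulla ∩ Ana: 08:35-13:00.
Mateo ∩ Leo ∩ Ulla ∩ Ana ∩ Jonas: 08:50-13:00.
Mateo ∩ Leo ∩ Ulla ∩ Ana ∩ Jonas ∩ Esperanza: 08:50-09:55, 10:35-13:00.
The first common window of at least 75 minutes is 10:35-13:00, so the earliest start is 10:35.

10:35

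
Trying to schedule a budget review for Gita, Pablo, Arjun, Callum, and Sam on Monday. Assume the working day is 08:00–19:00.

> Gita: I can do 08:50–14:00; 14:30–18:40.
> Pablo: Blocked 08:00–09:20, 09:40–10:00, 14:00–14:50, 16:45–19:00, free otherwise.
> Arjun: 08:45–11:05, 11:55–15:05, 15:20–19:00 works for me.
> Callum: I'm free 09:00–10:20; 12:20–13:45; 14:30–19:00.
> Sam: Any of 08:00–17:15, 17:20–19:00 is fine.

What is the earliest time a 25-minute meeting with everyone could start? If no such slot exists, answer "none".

Gita free: 08:50-14:00, 14:30-18:40.
Pablo free: 09:20-09:40, 10:00-14:00, 14:50-16:45 (invert busy blocks within the working day).
Arjun free: 08:45-11:05, 11:55-15:05, 15:20-19:00.
Callum free: 09:00-10:20, 12:20-13:45, 14:30-19:00.
Sam free: 08:00-17:15, 17:20-19:00.
Gita ∩ Pablo: 09:20-09:40, 10:00-14:00, 14:50-16:45.
Gita ∩ Pablo ∩ Arjun: 09:20-09:40, 10:00-11:05, 11:55-14:00, 14:50-15:05, 15:20-16:45.
Gita ∩ Pablo ∩ Arjun ∩ Callum: 09:20-09:40, 10:00-10:20, 12:20-13:45, 14:50-15:05, 15:20-16:45.
Gita ∩ Pablo ∩ Arjun ∩ Callum ∩ Sam: 09:20-09:40, 10:00-10:20, 12:20-13:45, 14:50-15:05, 15:20-16:45.
The first common window of at least 25 minutes is 12:20-13:45, so the earliest start is 12:20.

12:20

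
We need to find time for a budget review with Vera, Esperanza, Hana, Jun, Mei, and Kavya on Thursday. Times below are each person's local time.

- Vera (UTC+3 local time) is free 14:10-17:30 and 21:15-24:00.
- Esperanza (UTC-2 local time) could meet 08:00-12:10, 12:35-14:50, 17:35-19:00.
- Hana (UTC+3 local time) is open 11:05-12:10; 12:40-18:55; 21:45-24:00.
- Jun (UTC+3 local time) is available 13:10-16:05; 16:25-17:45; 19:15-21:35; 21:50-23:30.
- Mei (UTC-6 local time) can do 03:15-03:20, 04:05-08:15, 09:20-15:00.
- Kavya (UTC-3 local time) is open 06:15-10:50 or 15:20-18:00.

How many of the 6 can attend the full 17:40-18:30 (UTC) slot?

2

Vera in UTC: 11:10-14:30, 18:15-21:00 (subtract 3h to convert from UTC+3).
Esperanza in UTC: 10:00-14:10, 14:35-16:50, 19:35-21:00 (add 2h to convert from UTC-2).
Hana in UTC: 08:05-09:10, 09:40-15:55, 18:45-21:00 (subtract 3h to convert from UTC+3).
Jun in UTC: 10:10-13:05, 13:25-14:45, 16:15-18:35, 18:50-20:30 (subtract 3h to convert from UTC+3).
Mei in UTC: 09:15-09:20, 10:05-14:15, 15:20-21:00 (add 6h to convert from UTC-6).
Kavya in UTC: 09:15-13:50, 18:20-21:00 (add 3h to convert from UTC-3).
Jun and Mei can make the full 17:40-18:30 slot — that's 2.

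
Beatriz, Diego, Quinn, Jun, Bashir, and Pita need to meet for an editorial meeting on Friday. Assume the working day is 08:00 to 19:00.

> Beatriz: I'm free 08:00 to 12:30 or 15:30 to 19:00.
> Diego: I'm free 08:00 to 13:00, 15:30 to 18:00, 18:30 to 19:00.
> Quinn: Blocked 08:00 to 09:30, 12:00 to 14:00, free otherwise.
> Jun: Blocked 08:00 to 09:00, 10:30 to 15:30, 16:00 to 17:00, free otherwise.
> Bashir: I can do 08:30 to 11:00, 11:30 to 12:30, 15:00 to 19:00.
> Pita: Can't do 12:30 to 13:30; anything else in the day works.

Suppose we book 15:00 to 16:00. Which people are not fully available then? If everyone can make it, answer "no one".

Beatriz free: 08:00-12:30, 15:30-19:00.
Diego free: 08:00-13:00, 15:30-18:00, 18:30-19:00.
Quinn free: 09:30-12:00, 14:00-19:00 (invert busy blocks within the working day).
Jun free: 09:00-10:30, 15:30-16:00, 17:00-19:00 (invert busy blocks within the working day).
Bashir free: 08:30-11:00, 11:30-12:30, 15:00-19:00.
Pita free: 08:00-12:30, 13:30-19:00 (invert busy blocks within the working day).
Beatriz: not fully free for 15:00-16:00. Diego: not fully free for 15:00-16:00. Quinn: free for 15:00-16:00. Jun: not fully free for 15:00-16:00. Bashir: free for 15:00-16:00. Pita: free for 15:00-16:00.

Beatriz, Diego, Jun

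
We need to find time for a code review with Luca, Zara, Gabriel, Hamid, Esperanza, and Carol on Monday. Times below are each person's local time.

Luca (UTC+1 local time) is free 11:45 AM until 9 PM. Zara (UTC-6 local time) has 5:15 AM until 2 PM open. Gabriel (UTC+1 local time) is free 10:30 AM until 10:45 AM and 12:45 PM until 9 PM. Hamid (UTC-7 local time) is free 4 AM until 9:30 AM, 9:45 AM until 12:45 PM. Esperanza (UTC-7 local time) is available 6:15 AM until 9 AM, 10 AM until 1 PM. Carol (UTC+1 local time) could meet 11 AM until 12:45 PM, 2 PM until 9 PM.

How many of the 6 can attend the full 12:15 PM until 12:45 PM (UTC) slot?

4

Luca in UTC: 10:45-20:00 (subtract 1h to convert from UTC+1).
Zara in UTC: 11:15-20:00 (add 6h to convert from UTC-6).
Gabriel in UTC: 09:30-09:45, 11:45-20:00 (subtract 1h to convert from UTC+1).
Hamid in UTC: 11:00-16:30, 16:45-19:45 (add 7h to convert from UTC-7).
Esperanza in UTC: 13:15-16:00, 17:00-20:00 (add 7h to convert from UTC-7).
Carol in UTC: 10:00-11:45, 13:00-20:00 (subtract 1h to convert from UTC+1).
Luca, Zara, Gabriel, and Hamid can make the full 12:15-12:45 slot — that's 4.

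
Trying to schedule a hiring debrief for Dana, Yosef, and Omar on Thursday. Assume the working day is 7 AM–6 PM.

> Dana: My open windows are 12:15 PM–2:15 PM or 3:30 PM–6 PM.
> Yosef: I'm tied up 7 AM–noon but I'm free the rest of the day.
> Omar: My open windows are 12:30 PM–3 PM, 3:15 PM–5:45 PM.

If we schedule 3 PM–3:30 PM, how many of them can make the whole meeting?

1

Dana free: 12:15-14:15, 15:30-18:00.
Yosef free: 12:00-18:00 (invert busy blocks within the working day).
Omar free: 12:30-15:00, 15:15-17:45.
Yosef can make the full 15:00-15:30 slot — that's 1.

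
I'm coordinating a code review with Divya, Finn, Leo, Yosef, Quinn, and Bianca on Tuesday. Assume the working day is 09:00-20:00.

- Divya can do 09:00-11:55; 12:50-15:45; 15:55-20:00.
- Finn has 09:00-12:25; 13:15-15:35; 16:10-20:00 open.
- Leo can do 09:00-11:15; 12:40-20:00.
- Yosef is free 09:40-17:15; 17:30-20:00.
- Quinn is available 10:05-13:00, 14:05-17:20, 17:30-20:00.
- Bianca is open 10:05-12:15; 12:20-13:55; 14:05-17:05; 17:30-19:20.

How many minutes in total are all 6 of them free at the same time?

Divya ∩ Finn: 09:00-11:55, 13:15-15:35, 16:10-20:00.
Divya ∩ Finn ∩ Leo: 09:00-11:15, 13:15-15:35, 16:10-20:00.
Divya ∩ Finn ∩ Leo ∩ Yosef: 09:40-11:15, 13:15-15:35, 16:10-17:15, 17:30-20:00.
Divya ∩ Finn ∩ Leo ∩ Yosef ∩ Quinn: 10:05-11:15, 14:05-15:35, 16:10-17:15, 17:30-20:00.
Divya ∩ Finn ∩ Leo ∩ Yosef ∩ Quinn ∩ Bianca: 10:05-11:15, 14:05-15:35, 16:10-17:05, 17:30-19:20.
Those are the intersection windows.
Summing the common windows: 70 + 90 + 55 + 110 = 325 minutes.

325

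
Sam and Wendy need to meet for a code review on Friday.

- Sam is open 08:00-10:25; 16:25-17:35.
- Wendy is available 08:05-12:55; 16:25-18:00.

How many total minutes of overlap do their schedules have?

210

Sam ∩ Wendy: 08:05-10:25, 16:25-17:35.
Summing the common windows: 140 + 70 = 210 minutes.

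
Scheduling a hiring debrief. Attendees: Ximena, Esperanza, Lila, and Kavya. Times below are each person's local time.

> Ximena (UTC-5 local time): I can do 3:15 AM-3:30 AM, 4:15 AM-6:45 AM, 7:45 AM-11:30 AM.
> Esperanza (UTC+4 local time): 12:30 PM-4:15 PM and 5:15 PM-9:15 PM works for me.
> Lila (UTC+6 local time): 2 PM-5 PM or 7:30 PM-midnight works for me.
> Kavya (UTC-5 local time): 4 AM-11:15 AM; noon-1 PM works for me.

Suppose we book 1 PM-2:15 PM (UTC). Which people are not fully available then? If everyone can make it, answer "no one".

Esperanza, Lila

Ximena in UTC: 08:15-08:30, 09:15-11:45, 12:45-16:30 (add 5h to convert from UTC-5).
Esperanza in UTC: 08:30-12:15, 13:15-17:15 (subtract 4h to convert from UTC+4).
Lila in UTC: 08:00-11:00, 13:30-18:00 (subtract 6h to convert from UTC+6).
Kavya in UTC: 09:00-16:15, 17:00-18:00 (add 5h to convert from UTC-5).
Ximena: free for 13:00-14:15. Esperanza: not fully free for 13:00-14:15. Lila: not fully free for 13:00-14:15. Kavya: free for 13:00-14:15.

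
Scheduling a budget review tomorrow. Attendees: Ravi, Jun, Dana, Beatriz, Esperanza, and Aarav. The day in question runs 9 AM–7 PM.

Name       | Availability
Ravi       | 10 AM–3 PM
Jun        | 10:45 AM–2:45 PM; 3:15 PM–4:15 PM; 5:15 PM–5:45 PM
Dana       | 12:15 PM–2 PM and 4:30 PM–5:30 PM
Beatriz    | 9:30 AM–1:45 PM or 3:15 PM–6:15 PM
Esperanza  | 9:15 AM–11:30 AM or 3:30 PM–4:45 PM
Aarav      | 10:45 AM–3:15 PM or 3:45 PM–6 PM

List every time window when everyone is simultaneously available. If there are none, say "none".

none

Ravi ∩ Jun: 10:45-14:45.
Ravi ∩ Jun ∩ Dana: 12:15-14:00.
Ravi ∩ Jun ∩ Dana ∩ Beatriz: 12:15-13:45.
Ravi ∩ Jun ∩ Dana ∩ Beatriz ∩ Esperanza: ∅.
Ravi ∩ Jun ∩ Dana ∩ Beatriz ∩ Esperanza ∩ Aarav: ∅.
There is no time when everyone is free.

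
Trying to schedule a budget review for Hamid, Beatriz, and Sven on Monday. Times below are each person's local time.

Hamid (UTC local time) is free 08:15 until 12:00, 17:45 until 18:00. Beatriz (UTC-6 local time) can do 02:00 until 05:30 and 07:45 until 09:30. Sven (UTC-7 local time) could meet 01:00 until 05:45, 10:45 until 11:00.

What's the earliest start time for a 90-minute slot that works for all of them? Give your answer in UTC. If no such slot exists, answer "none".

08:15

Hamid in UTC: 08:15-12:00, 17:45-18:00.
Beatriz in UTC: 08:00-11:30, 13:45-15:30 (add 6h to convert from UTC-6).
Sven in UTC: 08:00-12:45, 17:45-18:00 (add 7h to convert from UTC-7).
Hamid ∩ Beatriz: 08:15-11:30.
Hamid ∩ Beatriz ∩ Sven: 08:15-11:30.
The first common window of at least 90 minutes is 08:15-11:30, so the earliest start is 08:15.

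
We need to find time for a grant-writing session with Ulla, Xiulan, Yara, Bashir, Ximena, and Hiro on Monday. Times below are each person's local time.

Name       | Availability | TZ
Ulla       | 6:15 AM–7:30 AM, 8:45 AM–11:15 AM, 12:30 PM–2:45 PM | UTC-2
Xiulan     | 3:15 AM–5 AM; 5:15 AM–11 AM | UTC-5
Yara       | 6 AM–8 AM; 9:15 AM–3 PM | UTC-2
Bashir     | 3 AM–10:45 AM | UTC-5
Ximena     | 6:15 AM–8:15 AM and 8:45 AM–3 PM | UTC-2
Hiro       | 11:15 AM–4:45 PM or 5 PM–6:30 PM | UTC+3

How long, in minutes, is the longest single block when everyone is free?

Ulla in UTC: 08:15-09:30, 10:45-13:15, 14:30-16:45 (add 2h to convert from UTC-2).
Xiulan in UTC: 08:15-10:00, 10:15-16:00 (add 5h to convert from UTC-5).
Yara in UTC: 08:00-10:00, 11:15-17:00 (add 2h to convert from UTC-2).
Bashir in UTC: 08:00-15:45 (add 5h to convert from UTC-5).
Ximena in UTC: 08:15-10:15, 10:45-17:00 (add 2h to convert from UTC-2).
Hiro in UTC: 08:15-13:45, 14:00-15:30 (subtract 3h to convert from UTC+3).
Ulla ∩ Xiulan: 08:15-09:30, 10:45-13:15, 14:30-16:00.
Ulla ∩ Xiulan ∩ Yara: 08:15-09:30, 11:15-13:15, 14:30-16:00.
Ulla ∩ Xiulan ∩ Yara ∩ Bashir: 08:15-09:30, 11:15-13:15, 14:30-15:45.
Ulla ∩ Xiulan ∩ Yara ∩ Bashir ∩ Ximena: 08:15-09:30, 11:15-13:15, 14:30-15:45.
Ulla ∩ Xiulan ∩ Yara ∩ Bashir ∩ Ximena ∩ Hiro: 08:15-09:30, 11:15-13:15, 14:30-15:30.
The longest is 11:15-13:15 at 120 minutes.

120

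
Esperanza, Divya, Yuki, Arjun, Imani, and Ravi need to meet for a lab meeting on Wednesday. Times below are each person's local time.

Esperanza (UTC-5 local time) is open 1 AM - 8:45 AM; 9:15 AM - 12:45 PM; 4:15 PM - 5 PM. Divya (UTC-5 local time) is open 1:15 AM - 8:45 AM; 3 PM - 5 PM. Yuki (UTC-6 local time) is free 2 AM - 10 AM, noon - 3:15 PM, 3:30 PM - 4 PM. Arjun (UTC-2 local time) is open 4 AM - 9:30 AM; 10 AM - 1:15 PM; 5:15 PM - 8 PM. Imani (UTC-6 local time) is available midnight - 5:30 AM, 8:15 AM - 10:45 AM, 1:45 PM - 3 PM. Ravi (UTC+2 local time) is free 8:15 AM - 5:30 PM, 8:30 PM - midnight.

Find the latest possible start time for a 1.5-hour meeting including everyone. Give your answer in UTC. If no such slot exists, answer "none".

10:00

Esperanza in UTC: 06:00-13:45, 14:15-17:45, 21:15-22:00 (add 5h to convert from UTC-5).
Divya in UTC: 06:15-13:45, 20:00-22:00 (add 5h to convert from UTC-5).
Yuki in UTC: 08:00-16:00, 18:00-21:15, 21:30-22:00 (add 6h to convert from UTC-6).
Arjun in UTC: 06:00-11:30, 12:00-15:15, 19:15-22:00 (add 2h to convert from UTC-2).
Imani in UTC: 06:00-11:30, 14:15-16:45, 19:45-21:00 (add 6h to convert from UTC-6).
Ravi in UTC: 06:15-15:30, 18:30-22:00 (subtract 2h to convert from UTC+2).
Esperanza ∩ Divya: 06:15-13:45, 21:15-22:00.
Esperanza ∩ Divya ∩ Yuki: 08:00-13:45, 21:30-22:00.
Esperanza ∩ Divya ∩ Yuki ∩ Arjun: 08:00-11:30, 12:00-13:45, 21:30-22:00.
Esperanza ∩ Divya ∩ Yuki ∩ Arjun ∩ Imani: 08:00-11:30.
Esperanza ∩ Divya ∩ Yuki ∩ Arjun ∩ Imani ∩ Ravi: 08:00-11:30.
So the common availability across everyone is 08:00-11:30.
The last common window of at least 90 minutes is 08:00-11:30; a 90-minute meeting can start as late as 10:00 and still end by 11:30.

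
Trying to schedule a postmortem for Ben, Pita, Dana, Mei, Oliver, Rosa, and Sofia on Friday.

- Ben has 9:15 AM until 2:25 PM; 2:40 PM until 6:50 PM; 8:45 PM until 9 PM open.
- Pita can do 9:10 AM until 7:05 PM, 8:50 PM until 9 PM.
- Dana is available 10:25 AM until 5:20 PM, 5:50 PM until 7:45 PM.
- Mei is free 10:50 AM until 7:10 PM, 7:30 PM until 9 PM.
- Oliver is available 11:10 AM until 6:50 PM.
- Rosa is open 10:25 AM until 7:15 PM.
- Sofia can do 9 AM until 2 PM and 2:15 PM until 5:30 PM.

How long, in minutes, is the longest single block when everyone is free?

170

Ben ∩ Pita: 09:15-14:25, 14:40-18:50, 20:50-21:00.
Ben ∩ Pita ∩ Dana: 10:25-14:25, 14:40-17:20, 17:50-18:50.
Ben ∩ Pita ∩ Dana ∩ Mei: 10:50-14:25, 14:40-17:20, 17:50-18:50.
Ben ∩ Pita ∩ Dana ∩ Mei ∩ Oliver: 11:10-14:25, 14:40-17:20, 17:50-18:50.
Ben ∩ Pita ∩ Dana ∩ Mei ∩ Oliver ∩ Rosa: 11:10-14:25, 14:40-17:20, 17:50-18:50.
Ben ∩ Pita ∩ Dana ∩ Mei ∩ Oliver ∩ Rosa ∩ Sofia: 11:10-14:00, 14:15-14:25, 14:40-17:20.
So the common availability across everyone is 11:10-14:00, 14:15-14:25, 14:40-17:20.
The longest is 11:10-14:00 at 170 minutes.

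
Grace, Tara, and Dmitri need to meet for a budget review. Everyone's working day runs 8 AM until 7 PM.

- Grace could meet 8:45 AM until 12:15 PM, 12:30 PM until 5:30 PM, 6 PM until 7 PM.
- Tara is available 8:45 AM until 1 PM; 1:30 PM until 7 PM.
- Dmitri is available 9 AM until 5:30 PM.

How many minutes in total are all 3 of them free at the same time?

465

Grace ∩ Tara: 08:45-12:15, 12:30-13:00, 13:30-17:30, 18:00-19:00.
Grace ∩ Tara ∩ Dmitri: 09:00-12:15, 12:30-13:00, 13:30-17:30.
Summing the common windows: 195 + 30 + 240 = 465 minutes.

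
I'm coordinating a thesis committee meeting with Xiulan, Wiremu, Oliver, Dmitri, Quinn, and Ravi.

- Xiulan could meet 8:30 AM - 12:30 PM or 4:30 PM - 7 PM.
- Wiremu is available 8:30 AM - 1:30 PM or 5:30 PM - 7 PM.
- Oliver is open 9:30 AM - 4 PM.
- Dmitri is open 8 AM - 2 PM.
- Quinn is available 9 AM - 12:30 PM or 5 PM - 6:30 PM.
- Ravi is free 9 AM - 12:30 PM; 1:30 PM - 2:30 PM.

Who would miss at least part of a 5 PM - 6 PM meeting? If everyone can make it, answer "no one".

Dmitri, Oliver, Ravi, Wiremu

Xiulan: free for 17:00-18:00. Wiremu: not fully free for 17:00-18:00. Oliver: not fully free for 17:00-18:00. Dmitri: not fully free for 17:00-18:00. Quinn: free for 17:00-18:00. Ravi: not fully free for 17:00-18:00.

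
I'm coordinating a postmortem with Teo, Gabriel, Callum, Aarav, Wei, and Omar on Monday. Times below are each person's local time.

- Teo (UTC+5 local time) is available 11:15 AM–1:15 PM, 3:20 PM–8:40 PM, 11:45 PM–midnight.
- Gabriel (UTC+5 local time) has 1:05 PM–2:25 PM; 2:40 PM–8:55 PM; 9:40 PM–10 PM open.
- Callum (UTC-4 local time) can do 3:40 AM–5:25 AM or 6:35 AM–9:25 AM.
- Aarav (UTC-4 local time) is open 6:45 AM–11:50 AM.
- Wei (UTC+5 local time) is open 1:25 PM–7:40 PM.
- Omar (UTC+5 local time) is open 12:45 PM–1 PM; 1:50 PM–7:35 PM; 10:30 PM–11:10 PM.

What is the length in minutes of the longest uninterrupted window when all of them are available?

Teo in UTC: 06:15-08:15, 10:20-15:40, 18:45-19:00 (subtract 5h to convert from UTC+5).
Gabriel in UTC: 08:05-09:25, 09:40-15:55, 16:40-17:00 (subtract 5h to convert from UTC+5).
Callum in UTC: 07:40-09:25, 10:35-13:25 (add 4h to convert from UTC-4).
Aarav in UTC: 10:45-15:50 (add 4h to convert from UTC-4).
Wei in UTC: 08:25-14:40 (subtract 5h to convert from UTC+5).
Omar in UTC: 07:45-08:00, 08:50-14:35, 17:30-18:10 (subtract 5h to convert from UTC+5).
Teo ∩ Gabriel: 08:05-08:15, 10:20-15:40.
Teo ∩ Gabriel ∩ Callum: 08:05-08:15, 10:35-13:25.
Teo ∩ Gabriel ∩ Callum ∩ Aarav: 10:45-13:25.
Teo ∩ Gabriel ∩ Callum ∩ Aarav ∩ Wei: 10:45-13:25.
Teo ∩ Gabriel ∩ Callum ∩ Aarav ∩ Wei ∩ Omar: 10:45-13:25.
The longest is 10:45-13:25 at 160 minutes.

160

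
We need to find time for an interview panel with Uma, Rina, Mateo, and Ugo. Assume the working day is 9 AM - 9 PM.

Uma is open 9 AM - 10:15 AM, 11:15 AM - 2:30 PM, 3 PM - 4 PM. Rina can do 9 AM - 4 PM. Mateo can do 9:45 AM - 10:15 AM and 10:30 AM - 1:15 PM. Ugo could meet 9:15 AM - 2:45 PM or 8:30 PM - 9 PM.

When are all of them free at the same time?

09:45-10:15, 11:15-13:15

Uma ∩ Rina: 09:00-10:15, 11:15-14:30, 15:00-16:00.
Uma ∩ Rina ∩ Mateo: 09:45-10:15, 11:15-13:15.
Uma ∩ Rina ∩ Mateo ∩ Ugo: 09:45-10:15, 11:15-13:15.
So the common availability across everyone is 09:45-10:15, 11:15-13:15.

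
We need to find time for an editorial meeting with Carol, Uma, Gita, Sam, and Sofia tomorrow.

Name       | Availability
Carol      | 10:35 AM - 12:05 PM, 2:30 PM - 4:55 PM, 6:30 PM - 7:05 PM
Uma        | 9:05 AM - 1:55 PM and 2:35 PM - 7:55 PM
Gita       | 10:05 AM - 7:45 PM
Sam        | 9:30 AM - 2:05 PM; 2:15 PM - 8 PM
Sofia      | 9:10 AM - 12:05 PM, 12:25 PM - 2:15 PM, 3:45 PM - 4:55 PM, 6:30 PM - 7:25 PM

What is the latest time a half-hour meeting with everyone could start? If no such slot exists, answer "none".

Carol ∩ Uma: 10:35-12:05, 14:35-16:55, 18:30-19:05.
Carol ∩ Uma ∩ Gita: 10:35-12:05, 14:35-16:55, 18:30-19:05.
Carol ∩ Uma ∩ Gita ∩ Sam: 10:35-12:05, 14:35-16:55, 18:30-19:05.
Carol ∩ Uma ∩ Gita ∩ Sam ∩ Sofia: 10:35-12:05, 15:45-16:55, 18:30-19:05.
Those are the intersection windows.
The last common window of at least 30 minutes is 18:30-19:05; a 30-minute meeting can start as late as 18:35 and still end by 19:05.

18:35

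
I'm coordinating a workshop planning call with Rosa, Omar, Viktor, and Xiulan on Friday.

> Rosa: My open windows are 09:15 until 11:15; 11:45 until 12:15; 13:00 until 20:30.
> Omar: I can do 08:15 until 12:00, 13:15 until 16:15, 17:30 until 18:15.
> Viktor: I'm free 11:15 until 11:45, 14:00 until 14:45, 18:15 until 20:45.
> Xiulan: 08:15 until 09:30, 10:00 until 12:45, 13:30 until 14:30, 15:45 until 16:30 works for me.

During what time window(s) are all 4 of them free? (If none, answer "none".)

Rosa ∩ Omar: 09:15-11:15, 11:45-12:00, 13:15-16:15, 17:30-18:15.
Rosa ∩ Omar ∩ Viktor: 14:00-14:45.
Rosa ∩ Omar ∩ Viktor ∩ Xiulan: 14:00-14:30.
So the common availability across everyone is 14:00-14:30.

14:00-14:30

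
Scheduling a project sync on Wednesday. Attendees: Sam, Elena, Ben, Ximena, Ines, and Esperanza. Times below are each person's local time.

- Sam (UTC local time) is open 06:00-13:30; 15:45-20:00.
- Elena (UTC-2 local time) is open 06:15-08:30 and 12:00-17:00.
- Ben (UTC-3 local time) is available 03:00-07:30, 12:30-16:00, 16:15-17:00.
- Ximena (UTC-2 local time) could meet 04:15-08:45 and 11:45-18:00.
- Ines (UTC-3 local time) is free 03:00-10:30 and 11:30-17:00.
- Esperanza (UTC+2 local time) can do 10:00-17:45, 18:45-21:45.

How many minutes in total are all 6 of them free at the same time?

270

Sam in UTC: 06:00-13:30, 15:45-20:00.
Elena in UTC: 08:15-10:30, 14:00-19:00 (add 2h to convert from UTC-2).
Ben in UTC: 06:00-10:30, 15:30-19:00, 19:15-20:00 (add 3h to convert from UTC-3).
Ximena in UTC: 06:15-10:45, 13:45-20:00 (add 2h to convert from UTC-2).
Ines in UTC: 06:00-13:30, 14:30-20:00 (add 3h to convert from UTC-3).
Esperanza in UTC: 08:00-15:45, 16:45-19:45 (subtract 2h to convert from UTC+2).
Sam ∩ Elena: 08:15-10:30, 15:45-19:00.
Sam ∩ Elena ∩ Ben: 08:15-10:30, 15:45-19:00.
Sam ∩ Elena ∩ Ben ∩ Ximena: 08:15-10:30, 15:45-19:00.
Sam ∩ Elena ∩ Ben ∩ Ximena ∩ Ines: 08:15-10:30, 15:45-19:00.
Sam ∩ Elena ∩ Ben ∩ Ximena ∩ Ines ∩ Esperanza: 08:15-10:30, 16:45-19:00.
Summing the common windows: 135 + 135 = 270 minutes.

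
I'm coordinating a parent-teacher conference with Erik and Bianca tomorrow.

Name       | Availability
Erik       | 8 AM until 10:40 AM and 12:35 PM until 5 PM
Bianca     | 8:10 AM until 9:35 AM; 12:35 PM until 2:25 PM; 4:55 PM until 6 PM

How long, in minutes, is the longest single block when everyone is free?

Erik ∩ Bianca: 08:10-09:35, 12:35-14:25, 16:55-17:00.
Those are the intersection windows.
The longest is 12:35-14:25 at 110 minutes.

110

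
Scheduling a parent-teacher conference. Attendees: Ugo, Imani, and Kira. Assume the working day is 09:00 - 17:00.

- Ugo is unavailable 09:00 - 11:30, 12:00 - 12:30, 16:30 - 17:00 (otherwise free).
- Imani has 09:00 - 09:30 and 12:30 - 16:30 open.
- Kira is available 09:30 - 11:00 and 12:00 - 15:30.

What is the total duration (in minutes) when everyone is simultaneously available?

Ugo free: 11:30-12:00, 12:30-16:30 (invert busy blocks within the working day).
Imani free: 09:00-09:30, 12:30-16:30.
Kira free: 09:30-11:00, 12:00-15:30.
Ugo ∩ Imani: 12:30-16:30.
Ugo ∩ Imani ∩ Kira: 12:30-15:30.
That's a single block of 180 minutes.

180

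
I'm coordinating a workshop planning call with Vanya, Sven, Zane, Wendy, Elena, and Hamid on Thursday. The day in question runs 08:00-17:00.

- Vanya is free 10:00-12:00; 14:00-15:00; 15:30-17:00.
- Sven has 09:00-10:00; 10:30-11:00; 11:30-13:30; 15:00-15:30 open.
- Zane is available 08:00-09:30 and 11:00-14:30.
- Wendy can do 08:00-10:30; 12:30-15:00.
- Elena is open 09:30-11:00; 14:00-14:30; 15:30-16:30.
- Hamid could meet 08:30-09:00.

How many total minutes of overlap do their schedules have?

Vanya ∩ Sven: 10:30-11:00, 11:30-12:00.
Vanya ∩ Sven ∩ Zane: 11:30-12:00.
Vanya ∩ Sven ∩ Zane ∩ Wendy: ∅.
Vanya ∩ Sven ∩ Zane ∩ Wendy ∩ Elena: ∅.
Vanya ∩ Sven ∩ Zane ∩ Wendy ∩ Elena ∩ Hamid: ∅.
There is no time when everyone is free.
There is no common window, so the total is 0 minutes.

0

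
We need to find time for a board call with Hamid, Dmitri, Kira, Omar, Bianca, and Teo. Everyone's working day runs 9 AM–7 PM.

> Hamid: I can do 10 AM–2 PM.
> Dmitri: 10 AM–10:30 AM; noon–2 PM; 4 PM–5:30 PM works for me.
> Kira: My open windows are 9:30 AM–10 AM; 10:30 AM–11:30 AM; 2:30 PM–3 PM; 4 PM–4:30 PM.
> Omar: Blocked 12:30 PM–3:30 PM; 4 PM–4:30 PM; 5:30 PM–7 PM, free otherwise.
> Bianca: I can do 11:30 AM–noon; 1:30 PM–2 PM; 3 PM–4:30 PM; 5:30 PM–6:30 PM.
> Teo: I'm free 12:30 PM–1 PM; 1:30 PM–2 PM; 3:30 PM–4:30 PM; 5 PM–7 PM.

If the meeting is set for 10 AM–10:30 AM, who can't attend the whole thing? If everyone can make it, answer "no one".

Hamid free: 10:00-14:00.
Dmitri free: 10:00-10:30, 12:00-14:00, 16:00-17:30.
Kira free: 09:30-10:00, 10:30-11:30, 14:30-15:00, 16:00-16:30.
Omar free: 09:00-12:30, 15:30-16:00, 16:30-17:30 (invert busy blocks within the working day).
Bianca free: 11:30-12:00, 13:30-14:00, 15:00-16:30, 17:30-18:30.
Teo free: 12:30-13:00, 13:30-14:00, 15:30-16:30, 17:00-19:00.
Hamid: free for 10:00-10:30. Dmitri: free for 10:00-10:30. Kira: not fully free for 10:00-10:30. Omar: free for 10:00-10:30. Bianca: not fully free for 10:00-10:30. Teo: not fully free for 10:00-10:30.

Bianca, Kira, Teo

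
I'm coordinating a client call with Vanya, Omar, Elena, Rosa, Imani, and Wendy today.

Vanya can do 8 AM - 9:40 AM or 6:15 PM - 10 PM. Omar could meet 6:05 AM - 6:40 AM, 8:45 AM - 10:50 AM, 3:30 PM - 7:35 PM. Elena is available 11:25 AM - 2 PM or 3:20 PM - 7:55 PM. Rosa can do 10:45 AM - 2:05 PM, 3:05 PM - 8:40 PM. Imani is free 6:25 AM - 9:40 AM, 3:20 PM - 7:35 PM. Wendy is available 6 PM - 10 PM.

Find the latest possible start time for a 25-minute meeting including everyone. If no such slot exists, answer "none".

19:10

Vanya ∩ Omar: 08:45-09:40, 18:15-19:35.
Vanya ∩ Omar ∩ Elena: 18:15-19:35.
Vanya ∩ Omar ∩ Elena ∩ Rosa: 18:15-19:35.
Vanya ∩ Omar ∩ Elena ∩ Rosa ∩ Imani: 18:15-19:35.
Vanya ∩ Omar ∩ Elena ∩ Rosa ∩ Imani ∩ Wendy: 18:15-19:35.
The last common window of at least 25 minutes is 18:15-19:35; a 25-minute meeting can start as late as 19:10 and still end by 19:35.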